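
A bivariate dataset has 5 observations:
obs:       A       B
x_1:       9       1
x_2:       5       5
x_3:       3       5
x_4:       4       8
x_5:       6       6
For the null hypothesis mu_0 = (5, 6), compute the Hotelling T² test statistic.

Step 1 — sample mean vector:
  mean(A) = (9 + 5 + 3 + 4 + 6) / 5 = 27/5 = 5.4
  mean(B) = (1 + 5 + 5 + 8 + 6) / 5 = 25/5 = 5
  x̄ = (5.4, 5),  deviation x̄ - mu_0 = (5.4, 5) - (5, 6) = (0.4, -1).

Step 2 — sample covariance matrix, S[i,j] = (1/(n-1)) · Σ_k (x_{k,i} - mean_i) · (x_{k,j} - mean_j), divisor n-1 = 4:
  S[A,A] = ((3.6)·(3.6) + (-0.4)·(-0.4) + (-2.4)·(-2.4) + (-1.4)·(-1.4) + (0.6)·(0.6)) / 4 = 21.2/4 = 5.3
  S[A,B] = ((3.6)·(-4) + (-0.4)·(0) + (-2.4)·(0) + (-1.4)·(3) + (0.6)·(1)) / 4 = -18/4 = -4.5
  S[B,B] = ((-4)·(-4) + (0)·(0) + (0)·(0) + (3)·(3) + (1)·(1)) / 4 = 26/4 = 6.5
  S = [[5.3, -4.5],
 [-4.5, 6.5]].

Step 3 — invert S. det(S) = 5.3·6.5 - (-4.5)² = 14.2.
  S^{-1} = (1/det) · [[d, -b], [-b, a]] = [[0.4577, 0.3169],
 [0.3169, 0.3732]].

Step 4 — quadratic form (x̄ - mu_0)^T · S^{-1} · (x̄ - mu_0):
  S^{-1} · (x̄ - mu_0) = (-0.1338, -0.2465),
  (x̄ - mu_0)^T · [...] = (0.4)·(-0.1338) + (-1)·(-0.2465) = 0.193.

Step 5 — scale by n: T² = 5 · 0.193 = 0.9648.

T² ≈ 0.9648


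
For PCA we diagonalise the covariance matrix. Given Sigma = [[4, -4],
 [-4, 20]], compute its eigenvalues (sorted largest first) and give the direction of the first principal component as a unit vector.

Step 1 — characteristic polynomial of 2×2 Sigma:
  det(Sigma - λI) = λ² - trace · λ + det = 0.
  trace = 4 + 20 = 24, det = 4·20 - (-4)² = 64.
Step 2 — discriminant:
  Δ = trace² - 4·det = 576 - 256 = 320.
Step 3 — eigenvalues:
  λ = (trace ± √Δ)/2 = (24 ± 17.8885)/2,
  λ_1 = 20.9443,  λ_2 = 3.0557.

Step 4 — unit eigenvector for λ_1: solve (Sigma - λ_1 I)v = 0. First row:
  (4 - 20.9443)·v_x + (-4)·v_y = 0, i.e. (-16.9443)·v_x + (-4)·v_y = 0,
  so v ∝ (b, λ_1 - a) = (-4, 16.9443); multiply by -1 so the first entry is positive: u = (4, -16.9443).
  ||u|| = √((4)² + (-16.9443)²) = √(303.1084) ≈ 17.41,
  v_1 = u/||u|| ≈ (0.2298, -0.9732) (||v_1|| = 1).

λ_1 = 20.9443,  λ_2 = 3.0557;  v_1 ≈ (0.2298, -0.9732)


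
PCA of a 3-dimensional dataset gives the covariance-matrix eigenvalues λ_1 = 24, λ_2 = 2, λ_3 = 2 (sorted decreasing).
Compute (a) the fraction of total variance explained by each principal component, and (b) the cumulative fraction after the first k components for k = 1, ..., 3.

Step 1 — total variance = trace(Sigma) = Σ λ_i = 24 + 2 + 2 = 28.

Step 2 — fraction explained by component i = λ_i / Σ λ:
  PC1: 24/28 = 0.8571
  PC2: 2/28 = 0.0714
  PC3: 2/28 = 0.0714

Step 3 — cumulative fraction after k components = (λ_1 + ... + λ_k) / Σ λ:
  k = 1: 24/28 = 0.8571
  k = 2: (24 + 2)/28 = 26/28 = 0.9286
  k = 3: (24 + 2 + 2)/28 = 28/28 = 1

Summary (fraction, with percent):

explained: PC1 0.8571 (85.71%), PC2 0.0714 (7.14%), PC3 0.0714 (7.14%);  cumulative: 0.8571, 0.9286, 1


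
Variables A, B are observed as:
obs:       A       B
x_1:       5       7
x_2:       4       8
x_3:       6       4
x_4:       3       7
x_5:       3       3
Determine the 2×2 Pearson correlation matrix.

Step 1 — column means:
  mean(A) = (5 + 4 + 6 + 3 + 3) / 5 = 21/5 = 4.2
  mean(B) = (7 + 8 + 4 + 7 + 3) / 5 = 29/5 = 5.8

Step 2 — sample variances and covariances s[i,j] = (1/(n-1)) · Σ_k (x_{k,i} - mean_i) · (x_{k,j} - mean_j), with n-1 = 4:
  s[A,A] = ((0.8)·(0.8) + (-0.2)·(-0.2) + (1.8)·(1.8) + (-1.2)·(-1.2) + (-1.2)·(-1.2)) / 4 = 6.8/4 = 1.7
  s[A,B] = ((0.8)·(1.2) + (-0.2)·(2.2) + (1.8)·(-1.8) + (-1.2)·(1.2) + (-1.2)·(-2.8)) / 4 = -0.8/4 = -0.2
  s[B,B] = ((1.2)·(1.2) + (2.2)·(2.2) + (-1.8)·(-1.8) + (1.2)·(1.2) + (-2.8)·(-2.8)) / 4 = 18.8/4 = 4.7
  Sample standard deviations s_i = √(s[i,i]):
  s(A) = √(1.7) = 1.3038
  s(B) = √(4.7) = 2.1679

Step 3 — r_{ij} = s_{ij} / (s_i · s_j):
  r[A,A] = 1 (diagonal).
  r[A,B] = -0.2 / (1.3038 · 2.1679) = -0.2 / 2.8267 = -0.0708
  r[B,B] = 1 (diagonal).

R is symmetric with unit diagonal. Assembling:

R = [[1, -0.0708],
 [-0.0708, 1]]


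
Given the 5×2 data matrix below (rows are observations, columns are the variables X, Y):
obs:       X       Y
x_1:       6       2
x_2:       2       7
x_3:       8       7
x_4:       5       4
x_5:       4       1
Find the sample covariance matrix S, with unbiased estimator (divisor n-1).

Step 1 — column means:
  mean(X) = (6 + 2 + 8 + 5 + 4) / 5 = 25/5 = 5
  mean(Y) = (2 + 7 + 7 + 4 + 1) / 5 = 21/5 = 4.2

Step 2 — sample covariance S[i,j] = (1/(n-1)) · Σ_k (x_{k,i} - mean_i) · (x_{k,j} - mean_j), with n-1 = 4.
  S[X,X] = ((1)·(1) + (-3)·(-3) + (3)·(3) + (0)·(0) + (-1)·(-1)) / 4 = 20/4 = 5
  S[X,Y] = ((1)·(-2.2) + (-3)·(2.8) + (3)·(2.8) + (0)·(-0.2) + (-1)·(-3.2)) / 4 = 1/4 = 0.25
  S[Y,Y] = ((-2.2)·(-2.2) + (2.8)·(2.8) + (2.8)·(2.8) + (-0.2)·(-0.2) + (-3.2)·(-3.2)) / 4 = 30.8/4 = 7.7

S is symmetric (S[j,i] = S[i,j]). Assembling:

S = [[5, 0.25],
 [0.25, 7.7]]


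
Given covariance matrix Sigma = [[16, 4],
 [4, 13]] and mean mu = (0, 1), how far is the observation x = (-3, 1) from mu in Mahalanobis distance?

Step 1 — centre the observation: (x - mu) = (-3, 0).

Step 2 — invert Sigma. det(Sigma) = 16·13 - (4)² = 192.
  Sigma^{-1} = (1/det) · [[d, -b], [-b, a]] = [[0.0677, -0.0208],
 [-0.0208, 0.0833]].

Step 3 — form the quadratic (x - mu)^T · Sigma^{-1} · (x - mu):
  Sigma^{-1} · (x - mu) = (-0.2031, 0.0625).
  (x - mu)^T · [Sigma^{-1} · (x - mu)] = (-3)·(-0.2031) + (0)·(0.0625) = 0.6094.

Step 4 — take square root: d = √(0.6094) ≈ 0.7806.

d(x, mu) = √(0.6094) ≈ 0.7806


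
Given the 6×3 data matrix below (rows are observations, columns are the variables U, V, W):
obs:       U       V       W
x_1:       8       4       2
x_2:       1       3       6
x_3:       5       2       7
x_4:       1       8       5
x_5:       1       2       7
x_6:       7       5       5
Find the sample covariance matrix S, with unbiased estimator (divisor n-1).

Step 1 — column means:
  mean(U) = (8 + 1 + 5 + 1 + 1 + 7) / 6 = 23/6 = 3.8333
  mean(V) = (4 + 3 + 2 + 8 + 2 + 5) / 6 = 24/6 = 4
  mean(W) = (2 + 6 + 7 + 5 + 7 + 5) / 6 = 32/6 = 5.3333

Step 2 — sample covariance S[i,j] = (1/(n-1)) · Σ_k (x_{k,i} - mean_i) · (x_{k,j} - mean_j), with n-1 = 5.
  S[U,U] = ((4.1667)·(4.1667) + (-2.8333)·(-2.8333) + (1.1667)·(1.1667) + (-2.8333)·(-2.8333) + (-2.8333)·(-2.8333) + (3.1667)·(3.1667)) / 5 = 52.8333/5 = 10.5667
  S[U,V] = ((4.1667)·(0) + (-2.8333)·(-1) + (1.1667)·(-2) + (-2.8333)·(4) + (-2.8333)·(-2) + (3.1667)·(1)) / 5 = -2/5 = -0.4
  S[U,W] = ((4.1667)·(-3.3333) + (-2.8333)·(0.6667) + (1.1667)·(1.6667) + (-2.8333)·(-0.3333) + (-2.8333)·(1.6667) + (3.1667)·(-0.3333)) / 5 = -18.6667/5 = -3.7333
  S[V,V] = ((0)·(0) + (-1)·(-1) + (-2)·(-2) + (4)·(4) + (-2)·(-2) + (1)·(1)) / 5 = 26/5 = 5.2
  S[V,W] = ((0)·(-3.3333) + (-1)·(0.6667) + (-2)·(1.6667) + (4)·(-0.3333) + (-2)·(1.6667) + (1)·(-0.3333)) / 5 = -9/5 = -1.8
  S[W,W] = ((-3.3333)·(-3.3333) + (0.6667)·(0.6667) + (1.6667)·(1.6667) + (-0.3333)·(-0.3333) + (1.6667)·(1.6667) + (-0.3333)·(-0.3333)) / 5 = 17.3333/5 = 3.4667

S is symmetric (S[j,i] = S[i,j]). Assembling:

S = [[10.5667, -0.4, -3.7333],
 [-0.4, 5.2, -1.8],
 [-3.7333, -1.8, 3.4667]]


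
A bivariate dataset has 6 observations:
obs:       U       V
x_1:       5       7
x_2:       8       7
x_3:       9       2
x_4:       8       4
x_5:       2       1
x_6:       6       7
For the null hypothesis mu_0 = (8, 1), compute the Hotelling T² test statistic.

Step 1 — sample mean vector:
  mean(U) = (5 + 8 + 9 + 8 + 2 + 6) / 6 = 38/6 = 6.3333
  mean(V) = (7 + 7 + 2 + 4 + 1 + 7) / 6 = 28/6 = 4.6667
  x̄ = (6.3333, 4.6667),  deviation x̄ - mu_0 = (6.3333, 4.6667) - (8, 1) = (-1.6667, 3.6667).

Step 2 — sample covariance matrix, S[i,j] = (1/(n-1)) · Σ_k (x_{k,i} - mean_i) · (x_{k,j} - mean_j), divisor n-1 = 5:
  S[U,U] = ((-1.3333)·(-1.3333) + (1.6667)·(1.6667) + (2.6667)·(2.6667) + (1.6667)·(1.6667) + (-4.3333)·(-4.3333) + (-0.3333)·(-0.3333)) / 5 = 33.3333/5 = 6.6667
  S[U,V] = ((-1.3333)·(2.3333) + (1.6667)·(2.3333) + (2.6667)·(-2.6667) + (1.6667)·(-0.6667) + (-4.3333)·(-3.6667) + (-0.3333)·(2.3333)) / 5 = 7.6667/5 = 1.5333
  S[V,V] = ((2.3333)·(2.3333) + (2.3333)·(2.3333) + (-2.6667)·(-2.6667) + (-0.6667)·(-0.6667) + (-3.6667)·(-3.6667) + (2.3333)·(2.3333)) / 5 = 37.3333/5 = 7.4667
  S = [[6.6667, 1.5333],
 [1.5333, 7.4667]].

Step 3 — invert S. det(S) = 6.6667·7.4667 - (1.5333)² = 47.4267.
  S^{-1} = (1/det) · [[d, -b], [-b, a]] = [[0.1574, -0.0323],
 [-0.0323, 0.1406]].

Step 4 — quadratic form (x̄ - mu_0)^T · S^{-1} · (x̄ - mu_0):
  S^{-1} · (x̄ - mu_0) = (-0.3809, 0.5693),
  (x̄ - mu_0)^T · [...] = (-1.6667)·(-0.3809) + (3.6667)·(0.5693) = 2.7223.

Step 5 — scale by n: T² = 6 · 2.7223 = 16.334.

T² ≈ 16.334


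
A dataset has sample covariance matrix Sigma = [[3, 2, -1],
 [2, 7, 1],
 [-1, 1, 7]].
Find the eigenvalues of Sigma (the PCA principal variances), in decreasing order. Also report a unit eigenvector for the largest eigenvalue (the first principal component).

Step 1 — characteristic polynomial p(λ) = det(λI - Sigma) = λ³ - tr·λ² + c_1·λ - det, where tr = trace, c_1 = sum of the principal 2×2 minors, det = det(Sigma):
  tr = 3 + 7 + 7 = 17,
  c_1 = (3·7 - (2)²) + (3·7 - (-1)²) + (7·7 - (1)²) = 17 + 20 + 48 = 85,
  det = 3·(7·7 - (1)²) - (2)·((2)·7 - (1)·(-1)) + (-1)·((2)·(1) - 7·(-1)) = 3·(48) - (2)·(15) + (-1)·(9) = 105.
  So p(λ) = λ³ - 17λ² + 85λ - 105.
Step 2 — look for an integer root (rational root theorem: any rational root is an integer divisor of 105). Testing λ = 7:
  p(7) = 343 - 833 + 595 - 105 = 0  ✓
  Dividing out (λ - 7): p(λ) = (λ - 7)(λ² - 10λ + 15).
Step 3 — remaining eigenvalues from the quadratic λ² - 10λ + 15 = 0:
  Δ = 10² - 4·15 = 100 - 60 = 40,  λ = (10 ± √40)/2 = (10 ± 6.3246)/2 ≈ 8.1623 or 1.8377.
  Sorted: λ_1 = 8.1623,  λ_2 = 7,  λ_3 = 1.8377  (check: sum = 17 = tr ✓).

Step 4 — unit eigenvector for λ_1 ≈ 8.1623: v spans the null space of (Sigma - λ_1 I), whose rows are
  r_1 = (-5.1623, 2, -1),  r_2 = (2, -1.1623, 1),  r_3 = (-1, 1, -1.1623).
  v is orthogonal to every row, so take v ∝ r_1 × r_2 = ((2)·(1) - (-1)·(-1.1623), (-1)·(2) - (-5.1623)·(1), (-5.1623)·(-1.1623) - (2)·(2)) ≈ (0.8377, 3.1623, 2).
  Let u = (0.8377, 3.1623, 2).
  ||u|| = √((0.8377)² + (3.1623)² + (2)²) = √(14.7018) ≈ 3.8343,  v_1 = u/||u|| ≈ (0.2185, 0.8247, 0.5216) (||v_1|| = 1).

λ_1 = 8.1623,  λ_2 = 7,  λ_3 = 1.8377;  v_1 ≈ (0.2185, 0.8247, 0.5216)


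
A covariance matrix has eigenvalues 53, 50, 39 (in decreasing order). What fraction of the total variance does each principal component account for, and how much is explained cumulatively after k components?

Step 1 — total variance = trace(Sigma) = Σ λ_i = 53 + 50 + 39 = 142.

Step 2 — fraction explained by component i = λ_i / Σ λ:
  PC1: 53/142 = 0.3732
  PC2: 50/142 = 0.3521
  PC3: 39/142 = 0.2746

Step 3 — cumulative fraction after k components = (λ_1 + ... + λ_k) / Σ λ:
  k = 1: 53/142 = 0.3732
  k = 2: (53 + 50)/142 = 103/142 = 0.7254
  k = 3: (53 + 50 + 39)/142 = 142/142 = 1

Summary (fraction, with percent):

explained: PC1 0.3732 (37.32%), PC2 0.3521 (35.21%), PC3 0.2746 (27.46%);  cumulative: 0.3732, 0.7254, 1


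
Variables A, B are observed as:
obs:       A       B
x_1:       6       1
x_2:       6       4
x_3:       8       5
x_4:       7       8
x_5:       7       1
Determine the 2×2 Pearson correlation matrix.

Step 1 — column means:
  mean(A) = (6 + 6 + 8 + 7 + 7) / 5 = 34/5 = 6.8
  mean(B) = (1 + 4 + 5 + 8 + 1) / 5 = 19/5 = 3.8

Step 2 — sample variances and covariances s[i,j] = (1/(n-1)) · Σ_k (x_{k,i} - mean_i) · (x_{k,j} - mean_j), with n-1 = 4:
  s[A,A] = ((-0.8)·(-0.8) + (-0.8)·(-0.8) + (1.2)·(1.2) + (0.2)·(0.2) + (0.2)·(0.2)) / 4 = 2.8/4 = 0.7
  s[A,B] = ((-0.8)·(-2.8) + (-0.8)·(0.2) + (1.2)·(1.2) + (0.2)·(4.2) + (0.2)·(-2.8)) / 4 = 3.8/4 = 0.95
  s[B,B] = ((-2.8)·(-2.8) + (0.2)·(0.2) + (1.2)·(1.2) + (4.2)·(4.2) + (-2.8)·(-2.8)) / 4 = 34.8/4 = 8.7
  Sample standard deviations s_i = √(s[i,i]):
  s(A) = √(0.7) = 0.8367
  s(B) = √(8.7) = 2.9496

Step 3 — r_{ij} = s_{ij} / (s_i · s_j):
  r[A,A] = 1 (diagonal).
  r[A,B] = 0.95 / (0.8367 · 2.9496) = 0.95 / 2.4678 = 0.385
  r[B,B] = 1 (diagonal).

R is symmetric with unit diagonal. Assembling:

R = [[1, 0.385],
 [0.385, 1]]


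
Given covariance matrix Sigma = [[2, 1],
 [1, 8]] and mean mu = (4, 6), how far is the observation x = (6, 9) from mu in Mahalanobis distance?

Step 1 — centre the observation: (x - mu) = (2, 3).

Step 2 — invert Sigma. det(Sigma) = 2·8 - (1)² = 15.
  Sigma^{-1} = (1/det) · [[d, -b], [-b, a]] = [[0.5333, -0.0667],
 [-0.0667, 0.1333]].

Step 3 — form the quadratic (x - mu)^T · Sigma^{-1} · (x - mu):
  Sigma^{-1} · (x - mu) = (0.8667, 0.2667).
  (x - mu)^T · [Sigma^{-1} · (x - mu)] = (2)·(0.8667) + (3)·(0.2667) = 2.5333.

Step 4 — take square root: d = √(2.5333) ≈ 1.5916.

d(x, mu) = √(2.5333) ≈ 1.5916


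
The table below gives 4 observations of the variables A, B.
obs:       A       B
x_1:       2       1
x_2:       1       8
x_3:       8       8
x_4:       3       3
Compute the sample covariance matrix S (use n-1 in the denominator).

Step 1 — column means:
  mean(A) = (2 + 1 + 8 + 3) / 4 = 14/4 = 3.5
  mean(B) = (1 + 8 + 8 + 3) / 4 = 20/4 = 5

Step 2 — sample covariance S[i,j] = (1/(n-1)) · Σ_k (x_{k,i} - mean_i) · (x_{k,j} - mean_j), with n-1 = 3.
  S[A,A] = ((-1.5)·(-1.5) + (-2.5)·(-2.5) + (4.5)·(4.5) + (-0.5)·(-0.5)) / 3 = 29/3 = 9.6667
  S[A,B] = ((-1.5)·(-4) + (-2.5)·(3) + (4.5)·(3) + (-0.5)·(-2)) / 3 = 13/3 = 4.3333
  S[B,B] = ((-4)·(-4) + (3)·(3) + (3)·(3) + (-2)·(-2)) / 3 = 38/3 = 12.6667

S is symmetric (S[j,i] = S[i,j]). Assembling:

S = [[9.6667, 4.3333],
 [4.3333, 12.6667]]


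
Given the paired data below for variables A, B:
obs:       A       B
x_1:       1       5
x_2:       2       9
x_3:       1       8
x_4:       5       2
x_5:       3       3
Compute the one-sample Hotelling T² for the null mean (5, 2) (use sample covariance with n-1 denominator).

Step 1 — sample mean vector:
  mean(A) = (1 + 2 + 1 + 5 + 3) / 5 = 12/5 = 2.4
  mean(B) = (5 + 9 + 8 + 2 + 3) / 5 = 27/5 = 5.4
  x̄ = (2.4, 5.4),  deviation x̄ - mu_0 = (2.4, 5.4) - (5, 2) = (-2.6, 3.4).

Step 2 — sample covariance matrix, S[i,j] = (1/(n-1)) · Σ_k (x_{k,i} - mean_i) · (x_{k,j} - mean_j), divisor n-1 = 4:
  S[A,A] = ((-1.4)·(-1.4) + (-0.4)·(-0.4) + (-1.4)·(-1.4) + (2.6)·(2.6) + (0.6)·(0.6)) / 4 = 11.2/4 = 2.8
  S[A,B] = ((-1.4)·(-0.4) + (-0.4)·(3.6) + (-1.4)·(2.6) + (2.6)·(-3.4) + (0.6)·(-2.4)) / 4 = -14.8/4 = -3.7
  S[B,B] = ((-0.4)·(-0.4) + (3.6)·(3.6) + (2.6)·(2.6) + (-3.4)·(-3.4) + (-2.4)·(-2.4)) / 4 = 37.2/4 = 9.3
  S = [[2.8, -3.7],
 [-3.7, 9.3]].

Step 3 — invert S. det(S) = 2.8·9.3 - (-3.7)² = 12.35.
  S^{-1} = (1/det) · [[d, -b], [-b, a]] = [[0.753, 0.2996],
 [0.2996, 0.2267]].

Step 4 — quadratic form (x̄ - mu_0)^T · S^{-1} · (x̄ - mu_0):
  S^{-1} · (x̄ - mu_0) = (-0.9393, -0.0081),
  (x̄ - mu_0)^T · [...] = (-2.6)·(-0.9393) + (3.4)·(-0.0081) = 2.4146.

Step 5 — scale by n: T² = 5 · 2.4146 = 12.0729.

T² ≈ 12.0729


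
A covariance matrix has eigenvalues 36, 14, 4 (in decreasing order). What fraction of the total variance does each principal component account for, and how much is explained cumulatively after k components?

Step 1 — total variance = trace(Sigma) = Σ λ_i = 36 + 14 + 4 = 54.

Step 2 — fraction explained by component i = λ_i / Σ λ:
  PC1: 36/54 = 0.6667
  PC2: 14/54 = 0.2593
  PC3: 4/54 = 0.0741

Step 3 — cumulative fraction after k components = (λ_1 + ... + λ_k) / Σ λ:
  k = 1: 36/54 = 0.6667
  k = 2: (36 + 14)/54 = 50/54 = 0.9259
  k = 3: (36 + 14 + 4)/54 = 54/54 = 1

Summary (fraction, with percent):

explained: PC1 0.6667 (66.67%), PC2 0.2593 (25.93%), PC3 0.0741 (7.41%);  cumulative: 0.6667, 0.9259, 1


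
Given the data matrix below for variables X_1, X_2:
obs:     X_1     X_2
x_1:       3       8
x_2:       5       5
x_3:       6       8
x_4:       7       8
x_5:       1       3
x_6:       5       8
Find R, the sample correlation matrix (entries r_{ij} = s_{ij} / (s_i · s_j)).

Step 1 — column means:
  mean(X_1) = (3 + 5 + 6 + 7 + 1 + 5) / 6 = 27/6 = 4.5
  mean(X_2) = (8 + 5 + 8 + 8 + 3 + 8) / 6 = 40/6 = 6.6667

Step 2 — sample variances and covariances s[i,j] = (1/(n-1)) · Σ_k (x_{k,i} - mean_i) · (x_{k,j} - mean_j), with n-1 = 5:
  s[X_1,X_1] = ((-1.5)·(-1.5) + (0.5)·(0.5) + (1.5)·(1.5) + (2.5)·(2.5) + (-3.5)·(-3.5) + (0.5)·(0.5)) / 5 = 23.5/5 = 4.7
  s[X_1,X_2] = ((-1.5)·(1.3333) + (0.5)·(-1.6667) + (1.5)·(1.3333) + (2.5)·(1.3333) + (-3.5)·(-3.6667) + (0.5)·(1.3333)) / 5 = 16/5 = 3.2
  s[X_2,X_2] = ((1.3333)·(1.3333) + (-1.6667)·(-1.6667) + (1.3333)·(1.3333) + (1.3333)·(1.3333) + (-3.6667)·(-3.6667) + (1.3333)·(1.3333)) / 5 = 23.3333/5 = 4.6667
  Sample standard deviations s_i = √(s[i,i]):
  s(X_1) = √(4.7) = 2.1679
  s(X_2) = √(4.6667) = 2.1602

Step 3 — r_{ij} = s_{ij} / (s_i · s_j):
  r[X_1,X_1] = 1 (diagonal).
  r[X_1,X_2] = 3.2 / (2.1679 · 2.1602) = 3.2 / 4.6833 = 0.6833
  r[X_2,X_2] = 1 (diagonal).

R is symmetric with unit diagonal. Assembling:

R = [[1, 0.6833],
 [0.6833, 1]]


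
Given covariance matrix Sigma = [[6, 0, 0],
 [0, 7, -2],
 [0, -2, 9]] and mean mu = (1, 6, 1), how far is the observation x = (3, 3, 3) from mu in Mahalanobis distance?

Step 1 — centre the observation: (x - mu) = (2, -3, 2).

Step 2 — invert Sigma (cofactor / det for 3×3, or solve directly):
  Sigma^{-1} = [[0.1667, 0, 0],
 [0, 0.1525, 0.0339],
 [0, 0.0339, 0.1186]].

Step 3 — form the quadratic (x - mu)^T · Sigma^{-1} · (x - mu):
  Sigma^{-1} · (x - mu) = (0.3333, -0.3898, 0.1356).
  (x - mu)^T · [Sigma^{-1} · (x - mu)] = (2)·(0.3333) + (-3)·(-0.3898) + (2)·(0.1356) = 2.1073.

Step 4 — take square root: d = √(2.1073) ≈ 1.4517.

d(x, mu) = √(2.1073) ≈ 1.4517


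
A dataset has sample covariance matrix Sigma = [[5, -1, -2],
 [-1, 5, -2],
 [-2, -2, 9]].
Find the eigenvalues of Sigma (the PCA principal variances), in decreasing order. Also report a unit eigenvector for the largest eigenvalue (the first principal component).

Step 1 — characteristic polynomial p(λ) = det(λI - Sigma) = λ³ - tr·λ² + c_1·λ - det, where tr = trace, c_1 = sum of the principal 2×2 minors, det = det(Sigma):
  tr = 5 + 5 + 9 = 19,
  c_1 = (5·5 - (-1)²) + (5·9 - (-2)²) + (5·9 - (-2)²) = 24 + 41 + 41 = 106,
  det = 5·(5·9 - (-2)²) - (-1)·((-1)·9 - (-2)·(-2)) + (-2)·((-1)·(-2) - 5·(-2)) = 5·(41) - (-1)·(-13) + (-2)·(12) = 168.
  So p(λ) = λ³ - 19λ² + 106λ - 168.
Step 2 — look for an integer root (rational root theorem: any rational root is an integer divisor of 168). Testing λ = 6:
  p(6) = 216 - 684 + 636 - 168 = 0  ✓
  Dividing out (λ - 6): p(λ) = (λ - 6)(λ² - 13λ + 28).
Step 3 — remaining eigenvalues from the quadratic λ² - 13λ + 28 = 0:
  Δ = 13² - 4·28 = 169 - 112 = 57,  λ = (13 ± √57)/2 = (13 ± 7.5498)/2 ≈ 10.2749 or 2.7251.
  Sorted: λ_1 = 10.2749,  λ_2 = 6,  λ_3 = 2.7251  (check: sum = 19 = tr ✓).

Step 4 — unit eigenvector for λ_1 ≈ 10.2749: v spans the null space of (Sigma - λ_1 I), whose rows are
  r_1 = (-5.2749, -1, -2),  r_2 = (-1, -5.2749, -2),  r_3 = (-2, -2, -1.2749).
  v is orthogonal to every row, so take v ∝ r_1 × r_2 = ((-1)·(-2) - (-2)·(-5.2749), (-2)·(-1) - (-5.2749)·(-2), (-5.2749)·(-5.2749) - (-1)·(-1)) ≈ (-8.5498, -8.5498, 26.8248).
  Rescale (multiply by -1 so the first nonzero entry is positive): u = (8.5498, 8.5498, -26.8248).
  ||u|| = √((8.5498)² + (8.5498)² + (-26.8248)²) = √(865.7666) ≈ 29.4239,  v_1 = u/||u|| ≈ (0.2906, 0.2906, -0.9117) (||v_1|| = 1).

λ_1 = 10.2749,  λ_2 = 6,  λ_3 = 2.7251;  v_1 ≈ (0.2906, 0.2906, -0.9117)


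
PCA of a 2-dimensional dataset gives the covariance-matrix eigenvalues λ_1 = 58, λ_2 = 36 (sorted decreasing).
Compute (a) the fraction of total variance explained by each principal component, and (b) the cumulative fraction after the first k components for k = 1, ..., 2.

Step 1 — total variance = trace(Sigma) = Σ λ_i = 58 + 36 = 94.

Step 2 — fraction explained by component i = λ_i / Σ λ:
  PC1: 58/94 = 0.617
  PC2: 36/94 = 0.383

Step 3 — cumulative fraction after k components = (λ_1 + ... + λ_k) / Σ λ:
  k = 1: 58/94 = 0.617
  k = 2: (58 + 36)/94 = 94/94 = 1

Summary (fraction, with percent):

explained: PC1 0.617 (61.7%), PC2 0.383 (38.3%);  cumulative: 0.617, 1


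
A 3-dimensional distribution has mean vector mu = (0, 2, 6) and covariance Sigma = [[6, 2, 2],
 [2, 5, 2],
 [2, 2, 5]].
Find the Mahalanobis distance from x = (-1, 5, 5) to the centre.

Step 1 — centre the observation: (x - mu) = (-1, 3, -1).

Step 2 — invert Sigma (cofactor / det for 3×3, or solve directly):
  Sigma^{-1} = [[0.2059, -0.0588, -0.0588],
 [-0.0588, 0.2549, -0.0784],
 [-0.0588, -0.0784, 0.2549]].

Step 3 — form the quadratic (x - mu)^T · Sigma^{-1} · (x - mu):
  Sigma^{-1} · (x - mu) = (-0.3235, 0.902, -0.4314).
  (x - mu)^T · [Sigma^{-1} · (x - mu)] = (-1)·(-0.3235) + (3)·(0.902) + (-1)·(-0.4314) = 3.4608.

Step 4 — take square root: d = √(3.4608) ≈ 1.8603.

d(x, mu) = √(3.4608) ≈ 1.8603


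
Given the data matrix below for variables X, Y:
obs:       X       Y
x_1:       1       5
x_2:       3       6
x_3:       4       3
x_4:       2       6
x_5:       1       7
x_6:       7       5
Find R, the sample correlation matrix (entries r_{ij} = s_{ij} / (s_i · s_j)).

Step 1 — column means:
  mean(X) = (1 + 3 + 4 + 2 + 1 + 7) / 6 = 18/6 = 3
  mean(Y) = (5 + 6 + 3 + 6 + 7 + 5) / 6 = 32/6 = 5.3333

Step 2 — sample variances and covariances s[i,j] = (1/(n-1)) · Σ_k (x_{k,i} - mean_i) · (x_{k,j} - mean_j), with n-1 = 5:
  s[X,X] = ((-2)·(-2) + (0)·(0) + (1)·(1) + (-1)·(-1) + (-2)·(-2) + (4)·(4)) / 5 = 26/5 = 5.2
  s[X,Y] = ((-2)·(-0.3333) + (0)·(0.6667) + (1)·(-2.3333) + (-1)·(0.6667) + (-2)·(1.6667) + (4)·(-0.3333)) / 5 = -7/5 = -1.4
  s[Y,Y] = ((-0.3333)·(-0.3333) + (0.6667)·(0.6667) + (-2.3333)·(-2.3333) + (0.6667)·(0.6667) + (1.6667)·(1.6667) + (-0.3333)·(-0.3333)) / 5 = 9.3333/5 = 1.8667
  Sample standard deviations s_i = √(s[i,i]):
  s(X) = √(5.2) = 2.2804
  s(Y) = √(1.8667) = 1.3663

Step 3 — r_{ij} = s_{ij} / (s_i · s_j):
  r[X,X] = 1 (diagonal).
  r[X,Y] = -1.4 / (2.2804 · 1.3663) = -1.4 / 3.1156 = -0.4494
  r[Y,Y] = 1 (diagonal).

R is symmetric with unit diagonal. Assembling:

R = [[1, -0.4494],
 [-0.4494, 1]]


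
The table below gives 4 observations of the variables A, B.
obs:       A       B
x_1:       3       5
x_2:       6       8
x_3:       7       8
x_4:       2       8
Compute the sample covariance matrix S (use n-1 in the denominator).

Step 1 — column means:
  mean(A) = (3 + 6 + 7 + 2) / 4 = 18/4 = 4.5
  mean(B) = (5 + 8 + 8 + 8) / 4 = 29/4 = 7.25

Step 2 — sample covariance S[i,j] = (1/(n-1)) · Σ_k (x_{k,i} - mean_i) · (x_{k,j} - mean_j), with n-1 = 3.
  S[A,A] = ((-1.5)·(-1.5) + (1.5)·(1.5) + (2.5)·(2.5) + (-2.5)·(-2.5)) / 3 = 17/3 = 5.6667
  S[A,B] = ((-1.5)·(-2.25) + (1.5)·(0.75) + (2.5)·(0.75) + (-2.5)·(0.75)) / 3 = 4.5/3 = 1.5
  S[B,B] = ((-2.25)·(-2.25) + (0.75)·(0.75) + (0.75)·(0.75) + (0.75)·(0.75)) / 3 = 6.75/3 = 2.25

S is symmetric (S[j,i] = S[i,j]). Assembling:

S = [[5.6667, 1.5],
 [1.5, 2.25]]


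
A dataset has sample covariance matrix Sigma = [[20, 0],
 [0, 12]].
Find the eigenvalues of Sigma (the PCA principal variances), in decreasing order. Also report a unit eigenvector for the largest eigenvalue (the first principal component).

Step 1 — characteristic polynomial of 2×2 Sigma:
  det(Sigma - λI) = λ² - trace · λ + det = 0.
  trace = 20 + 12 = 32, det = 20·12 - (0)² = 240.
Step 2 — discriminant:
  Δ = trace² - 4·det = 1024 - 960 = 64.
Step 3 — eigenvalues:
  λ = (trace ± √Δ)/2 = (32 ± 8)/2,
  λ_1 = 20,  λ_2 = 12.

Step 4 — unit eigenvector for λ_1: Sigma is diagonal, so its eigenvectors are the coordinate axes. λ_1 = 20 is the diagonal entry on the first coordinate axis, hence
  v_1 = (1, 0) (||v_1|| = 1).

λ_1 = 20,  λ_2 = 12;  v_1 ≈ (1, 0)


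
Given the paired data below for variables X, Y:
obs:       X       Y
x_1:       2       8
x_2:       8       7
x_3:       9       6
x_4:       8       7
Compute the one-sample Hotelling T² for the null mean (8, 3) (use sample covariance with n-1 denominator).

Step 1 — sample mean vector:
  mean(X) = (2 + 8 + 9 + 8) / 4 = 27/4 = 6.75
  mean(Y) = (8 + 7 + 6 + 7) / 4 = 28/4 = 7
  x̄ = (6.75, 7),  deviation x̄ - mu_0 = (6.75, 7) - (8, 3) = (-1.25, 4).

Step 2 — sample covariance matrix, S[i,j] = (1/(n-1)) · Σ_k (x_{k,i} - mean_i) · (x_{k,j} - mean_j), divisor n-1 = 3:
  S[X,X] = ((-4.75)·(-4.75) + (1.25)·(1.25) + (2.25)·(2.25) + (1.25)·(1.25)) / 3 = 30.75/3 = 10.25
  S[X,Y] = ((-4.75)·(1) + (1.25)·(0) + (2.25)·(-1) + (1.25)·(0)) / 3 = -7/3 = -2.3333
  S[Y,Y] = ((1)·(1) + (0)·(0) + (-1)·(-1) + (0)·(0)) / 3 = 2/3 = 0.6667
  S = [[10.25, -2.3333],
 [-2.3333, 0.6667]].

Step 3 — invert S. det(S) = 10.25·0.6667 - (-2.3333)² = 1.3889.
  S^{-1} = (1/det) · [[d, -b], [-b, a]] = [[0.48, 1.68],
 [1.68, 7.38]].

Step 4 — quadratic form (x̄ - mu_0)^T · S^{-1} · (x̄ - mu_0):
  S^{-1} · (x̄ - mu_0) = (6.12, 27.42),
  (x̄ - mu_0)^T · [...] = (-1.25)·(6.12) + (4)·(27.42) = 102.03.

Step 5 — scale by n: T² = 4 · 102.03 = 408.12.

T² ≈ 408.12


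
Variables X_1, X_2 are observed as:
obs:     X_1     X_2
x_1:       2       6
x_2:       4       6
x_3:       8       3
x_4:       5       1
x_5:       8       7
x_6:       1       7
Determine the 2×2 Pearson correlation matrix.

Step 1 — column means:
  mean(X_1) = (2 + 4 + 8 + 5 + 8 + 1) / 6 = 28/6 = 4.6667
  mean(X_2) = (6 + 6 + 3 + 1 + 7 + 7) / 6 = 30/6 = 5

Step 2 — sample variances and covariances s[i,j] = (1/(n-1)) · Σ_k (x_{k,i} - mean_i) · (x_{k,j} - mean_j), with n-1 = 5:
  s[X_1,X_1] = ((-2.6667)·(-2.6667) + (-0.6667)·(-0.6667) + (3.3333)·(3.3333) + (0.3333)·(0.3333) + (3.3333)·(3.3333) + (-3.6667)·(-3.6667)) / 5 = 43.3333/5 = 8.6667
  s[X_1,X_2] = ((-2.6667)·(1) + (-0.6667)·(1) + (3.3333)·(-2) + (0.3333)·(-4) + (3.3333)·(2) + (-3.6667)·(2)) / 5 = -12/5 = -2.4
  s[X_2,X_2] = ((1)·(1) + (1)·(1) + (-2)·(-2) + (-4)·(-4) + (2)·(2) + (2)·(2)) / 5 = 30/5 = 6
  Sample standard deviations s_i = √(s[i,i]):
  s(X_1) = √(8.6667) = 2.9439
  s(X_2) = √(6) = 2.4495

Step 3 — r_{ij} = s_{ij} / (s_i · s_j):
  r[X_1,X_1] = 1 (diagonal).
  r[X_1,X_2] = -2.4 / (2.9439 · 2.4495) = -2.4 / 7.2111 = -0.3328
  r[X_2,X_2] = 1 (diagonal).

R is symmetric with unit diagonal. Assembling:

R = [[1, -0.3328],
 [-0.3328, 1]]


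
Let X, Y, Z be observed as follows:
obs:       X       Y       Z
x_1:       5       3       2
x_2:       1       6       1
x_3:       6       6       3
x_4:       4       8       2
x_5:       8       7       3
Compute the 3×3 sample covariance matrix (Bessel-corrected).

Step 1 — column means:
  mean(X) = (5 + 1 + 6 + 4 + 8) / 5 = 24/5 = 4.8
  mean(Y) = (3 + 6 + 6 + 8 + 7) / 5 = 30/5 = 6
  mean(Z) = (2 + 1 + 3 + 2 + 3) / 5 = 11/5 = 2.2

Step 2 — sample covariance S[i,j] = (1/(n-1)) · Σ_k (x_{k,i} - mean_i) · (x_{k,j} - mean_j), with n-1 = 4.
  S[X,X] = ((0.2)·(0.2) + (-3.8)·(-3.8) + (1.2)·(1.2) + (-0.8)·(-0.8) + (3.2)·(3.2)) / 4 = 26.8/4 = 6.7
  S[X,Y] = ((0.2)·(-3) + (-3.8)·(0) + (1.2)·(0) + (-0.8)·(2) + (3.2)·(1)) / 4 = 1/4 = 0.25
  S[X,Z] = ((0.2)·(-0.2) + (-3.8)·(-1.2) + (1.2)·(0.8) + (-0.8)·(-0.2) + (3.2)·(0.8)) / 4 = 8.2/4 = 2.05
  S[Y,Y] = ((-3)·(-3) + (0)·(0) + (0)·(0) + (2)·(2) + (1)·(1)) / 4 = 14/4 = 3.5
  S[Y,Z] = ((-3)·(-0.2) + (0)·(-1.2) + (0)·(0.8) + (2)·(-0.2) + (1)·(0.8)) / 4 = 1/4 = 0.25
  S[Z,Z] = ((-0.2)·(-0.2) + (-1.2)·(-1.2) + (0.8)·(0.8) + (-0.2)·(-0.2) + (0.8)·(0.8)) / 4 = 2.8/4 = 0.7

S is symmetric (S[j,i] = S[i,j]). Assembling:

S = [[6.7, 0.25, 2.05],
 [0.25, 3.5, 0.25],
 [2.05, 0.25, 0.7]]


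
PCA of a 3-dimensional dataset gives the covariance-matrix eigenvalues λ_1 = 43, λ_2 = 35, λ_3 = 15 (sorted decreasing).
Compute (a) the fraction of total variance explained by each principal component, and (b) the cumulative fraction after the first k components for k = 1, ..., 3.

Step 1 — total variance = trace(Sigma) = Σ λ_i = 43 + 35 + 15 = 93.

Step 2 — fraction explained by component i = λ_i / Σ λ:
  PC1: 43/93 = 0.4624
  PC2: 35/93 = 0.3763
  PC3: 15/93 = 0.1613

Step 3 — cumulative fraction after k components = (λ_1 + ... + λ_k) / Σ λ:
  k = 1: 43/93 = 0.4624
  k = 2: (43 + 35)/93 = 78/93 = 0.8387
  k = 3: (43 + 35 + 15)/93 = 93/93 = 1

Summary (fraction, with percent):

explained: PC1 0.4624 (46.24%), PC2 0.3763 (37.63%), PC3 0.1613 (16.13%);  cumulative: 0.4624, 0.8387, 1


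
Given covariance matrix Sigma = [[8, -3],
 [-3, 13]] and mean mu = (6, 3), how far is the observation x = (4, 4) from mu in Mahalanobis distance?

Step 1 — centre the observation: (x - mu) = (-2, 1).

Step 2 — invert Sigma. det(Sigma) = 8·13 - (-3)² = 95.
  Sigma^{-1} = (1/det) · [[d, -b], [-b, a]] = [[0.1368, 0.0316],
 [0.0316, 0.0842]].

Step 3 — form the quadratic (x - mu)^T · Sigma^{-1} · (x - mu):
  Sigma^{-1} · (x - mu) = (-0.2421, 0.0211).
  (x - mu)^T · [Sigma^{-1} · (x - mu)] = (-2)·(-0.2421) + (1)·(0.0211) = 0.5053.

Step 4 — take square root: d = √(0.5053) ≈ 0.7108.

d(x, mu) = √(0.5053) ≈ 0.7108


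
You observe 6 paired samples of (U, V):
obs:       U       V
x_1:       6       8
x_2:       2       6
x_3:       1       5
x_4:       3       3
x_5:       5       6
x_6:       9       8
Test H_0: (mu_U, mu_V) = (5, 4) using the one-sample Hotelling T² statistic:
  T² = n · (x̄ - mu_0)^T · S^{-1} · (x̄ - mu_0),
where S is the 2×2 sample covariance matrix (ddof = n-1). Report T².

Step 1 — sample mean vector:
  mean(U) = (6 + 2 + 1 + 3 + 5 + 9) / 6 = 26/6 = 4.3333
  mean(V) = (8 + 6 + 5 + 3 + 6 + 8) / 6 = 36/6 = 6
  x̄ = (4.3333, 6),  deviation x̄ - mu_0 = (4.3333, 6) - (5, 4) = (-0.6667, 2).

Step 2 — sample covariance matrix, S[i,j] = (1/(n-1)) · Σ_k (x_{k,i} - mean_i) · (x_{k,j} - mean_j), divisor n-1 = 5:
  S[U,U] = ((1.6667)·(1.6667) + (-2.3333)·(-2.3333) + (-3.3333)·(-3.3333) + (-1.3333)·(-1.3333) + (0.6667)·(0.6667) + (4.6667)·(4.6667)) / 5 = 43.3333/5 = 8.6667
  S[U,V] = ((1.6667)·(2) + (-2.3333)·(0) + (-3.3333)·(-1) + (-1.3333)·(-3) + (0.6667)·(0) + (4.6667)·(2)) / 5 = 20/5 = 4
  S[V,V] = ((2)·(2) + (0)·(0) + (-1)·(-1) + (-3)·(-3) + (0)·(0) + (2)·(2)) / 5 = 18/5 = 3.6
  S = [[8.6667, 4],
 [4, 3.6]].

Step 3 — invert S. det(S) = 8.6667·3.6 - (4)² = 15.2.
  S^{-1} = (1/det) · [[d, -b], [-b, a]] = [[0.2368, -0.2632],
 [-0.2632, 0.5702]].

Step 4 — quadratic form (x̄ - mu_0)^T · S^{-1} · (x̄ - mu_0):
  S^{-1} · (x̄ - mu_0) = (-0.6842, 1.3158),
  (x̄ - mu_0)^T · [...] = (-0.6667)·(-0.6842) + (2)·(1.3158) = 3.0877.

Step 5 — scale by n: T² = 6 · 3.0877 = 18.5263.

T² ≈ 18.5263


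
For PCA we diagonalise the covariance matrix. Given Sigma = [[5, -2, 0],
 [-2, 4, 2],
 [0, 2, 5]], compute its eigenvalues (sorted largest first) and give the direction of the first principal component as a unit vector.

Step 1 — characteristic polynomial p(λ) = det(λI - Sigma) = λ³ - tr·λ² + c_1·λ - det, where tr = trace, c_1 = sum of the principal 2×2 minors, det = det(Sigma):
  tr = 5 + 4 + 5 = 14,
  c_1 = (5·4 - (-2)²) + (5·5 - (0)²) + (4·5 - (2)²) = 16 + 25 + 16 = 57,
  det = 5·(4·5 - (2)²) - (-2)·((-2)·5 - (2)·(0)) + (0)·((-2)·(2) - 4·(0)) = 5·(16) - (-2)·(-10) + (0)·(-4) = 60.
  So p(λ) = λ³ - 14λ² + 57λ - 60.
Step 2 — look for an integer root (rational root theorem: any rational root is an integer divisor of 60). Testing λ = 5:
  p(5) = 125 - 350 + 285 - 60 = 0  ✓
  Dividing out (λ - 5): p(λ) = (λ - 5)(λ² - 9λ + 12).
Step 3 — remaining eigenvalues from the quadratic λ² - 9λ + 12 = 0:
  Δ = 9² - 4·12 = 81 - 48 = 33,  λ = (9 ± √33)/2 = (9 ± 5.7446)/2 ≈ 7.3723 or 1.6277.
  Sorted: λ_1 = 7.3723,  λ_2 = 5,  λ_3 = 1.6277  (check: sum = 14 = tr ✓).

Step 4 — unit eigenvector for λ_1 ≈ 7.3723: v spans the null space of (Sigma - λ_1 I), whose rows are
  r_1 = (-2.3723, -2, 0),  r_2 = (-2, -3.3723, 2),  r_3 = (0, 2, -2.3723).
  v is orthogonal to every row, so take v ∝ r_1 × r_2 = ((-2)·(2) - (0)·(-3.3723), (0)·(-2) - (-2.3723)·(2), (-2.3723)·(-3.3723) - (-2)·(-2)) ≈ (-4, 4.7446, 4).
  Rescale (multiply by -1 so the first nonzero entry is positive): u = (4, -4.7446, -4).
  ||u|| = √((4)² + (-4.7446)² + (-4)²) = √(54.5109) ≈ 7.3831,  v_1 = u/||u|| ≈ (0.5418, -0.6426, -0.5418) (||v_1|| = 1).

λ_1 = 7.3723,  λ_2 = 5,  λ_3 = 1.6277;  v_1 ≈ (0.5418, -0.6426, -0.5418)


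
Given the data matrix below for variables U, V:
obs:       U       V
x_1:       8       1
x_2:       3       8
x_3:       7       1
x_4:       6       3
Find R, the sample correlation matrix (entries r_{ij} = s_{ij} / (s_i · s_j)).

Step 1 — column means:
  mean(U) = (8 + 3 + 7 + 6) / 4 = 24/4 = 6
  mean(V) = (1 + 8 + 1 + 3) / 4 = 13/4 = 3.25

Step 2 — sample variances and covariances s[i,j] = (1/(n-1)) · Σ_k (x_{k,i} - mean_i) · (x_{k,j} - mean_j), with n-1 = 3:
  s[U,U] = ((2)·(2) + (-3)·(-3) + (1)·(1) + (0)·(0)) / 3 = 14/3 = 4.6667
  s[U,V] = ((2)·(-2.25) + (-3)·(4.75) + (1)·(-2.25) + (0)·(-0.25)) / 3 = -21/3 = -7
  s[V,V] = ((-2.25)·(-2.25) + (4.75)·(4.75) + (-2.25)·(-2.25) + (-0.25)·(-0.25)) / 3 = 32.75/3 = 10.9167
  Sample standard deviations s_i = √(s[i,i]):
  s(U) = √(4.6667) = 2.1602
  s(V) = √(10.9167) = 3.304

Step 3 — r_{ij} = s_{ij} / (s_i · s_j):
  r[U,U] = 1 (diagonal).
  r[U,V] = -7 / (2.1602 · 3.304) = -7 / 7.1375 = -0.9807
  r[V,V] = 1 (diagonal).

R is symmetric with unit diagonal. Assembling:

R = [[1, -0.9807],
 [-0.9807, 1]]


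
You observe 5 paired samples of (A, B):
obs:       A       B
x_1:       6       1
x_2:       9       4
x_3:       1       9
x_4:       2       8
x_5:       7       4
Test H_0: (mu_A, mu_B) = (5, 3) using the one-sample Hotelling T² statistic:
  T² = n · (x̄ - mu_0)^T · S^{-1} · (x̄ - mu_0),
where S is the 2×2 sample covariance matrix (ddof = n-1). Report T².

Step 1 — sample mean vector:
  mean(A) = (6 + 9 + 1 + 2 + 7) / 5 = 25/5 = 5
  mean(B) = (1 + 4 + 9 + 8 + 4) / 5 = 26/5 = 5.2
  x̄ = (5, 5.2),  deviation x̄ - mu_0 = (5, 5.2) - (5, 3) = (0, 2.2).

Step 2 — sample covariance matrix, S[i,j] = (1/(n-1)) · Σ_k (x_{k,i} - mean_i) · (x_{k,j} - mean_j), divisor n-1 = 4:
  S[A,A] = ((1)·(1) + (4)·(4) + (-4)·(-4) + (-3)·(-3) + (2)·(2)) / 4 = 46/4 = 11.5
  S[A,B] = ((1)·(-4.2) + (4)·(-1.2) + (-4)·(3.8) + (-3)·(2.8) + (2)·(-1.2)) / 4 = -35/4 = -8.75
  S[B,B] = ((-4.2)·(-4.2) + (-1.2)·(-1.2) + (3.8)·(3.8) + (2.8)·(2.8) + (-1.2)·(-1.2)) / 4 = 42.8/4 = 10.7
  S = [[11.5, -8.75],
 [-8.75, 10.7]].

Step 3 — invert S. det(S) = 11.5·10.7 - (-8.75)² = 46.4875.
  S^{-1} = (1/det) · [[d, -b], [-b, a]] = [[0.2302, 0.1882],
 [0.1882, 0.2474]].

Step 4 — quadratic form (x̄ - mu_0)^T · S^{-1} · (x̄ - mu_0):
  S^{-1} · (x̄ - mu_0) = (0.4141, 0.5442),
  (x̄ - mu_0)^T · [...] = (0)·(0.4141) + (2.2)·(0.5442) = 1.1973.

Step 5 — scale by n: T² = 5 · 1.1973 = 5.9866.

T² ≈ 5.9866


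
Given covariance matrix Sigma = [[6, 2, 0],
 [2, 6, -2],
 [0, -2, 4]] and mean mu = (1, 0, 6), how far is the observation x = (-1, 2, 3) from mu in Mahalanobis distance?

Step 1 — centre the observation: (x - mu) = (-2, 2, -3).

Step 2 — invert Sigma (cofactor / det for 3×3, or solve directly):
  Sigma^{-1} = [[0.1923, -0.0769, -0.0385],
 [-0.0769, 0.2308, 0.1154],
 [-0.0385, 0.1154, 0.3077]].

Step 3 — form the quadratic (x - mu)^T · Sigma^{-1} · (x - mu):
  Sigma^{-1} · (x - mu) = (-0.4231, 0.2692, -0.6154).
  (x - mu)^T · [Sigma^{-1} · (x - mu)] = (-2)·(-0.4231) + (2)·(0.2692) + (-3)·(-0.6154) = 3.2308.

Step 4 — take square root: d = √(3.2308) ≈ 1.7974.

d(x, mu) = √(3.2308) ≈ 1.7974


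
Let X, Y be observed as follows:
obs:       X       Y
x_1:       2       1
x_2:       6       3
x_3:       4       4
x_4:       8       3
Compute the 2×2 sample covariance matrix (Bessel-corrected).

Step 1 — column means:
  mean(X) = (2 + 6 + 4 + 8) / 4 = 20/4 = 5
  mean(Y) = (1 + 3 + 4 + 3) / 4 = 11/4 = 2.75

Step 2 — sample covariance S[i,j] = (1/(n-1)) · Σ_k (x_{k,i} - mean_i) · (x_{k,j} - mean_j), with n-1 = 3.
  S[X,X] = ((-3)·(-3) + (1)·(1) + (-1)·(-1) + (3)·(3)) / 3 = 20/3 = 6.6667
  S[X,Y] = ((-3)·(-1.75) + (1)·(0.25) + (-1)·(1.25) + (3)·(0.25)) / 3 = 5/3 = 1.6667
  S[Y,Y] = ((-1.75)·(-1.75) + (0.25)·(0.25) + (1.25)·(1.25) + (0.25)·(0.25)) / 3 = 4.75/3 = 1.5833

S is symmetric (S[j,i] = S[i,j]). Assembling:

S = [[6.6667, 1.6667],
 [1.6667, 1.5833]]


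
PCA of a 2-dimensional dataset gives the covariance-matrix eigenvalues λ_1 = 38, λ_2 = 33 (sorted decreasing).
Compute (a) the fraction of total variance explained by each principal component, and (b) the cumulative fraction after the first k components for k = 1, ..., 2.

Step 1 — total variance = trace(Sigma) = Σ λ_i = 38 + 33 = 71.

Step 2 — fraction explained by component i = λ_i / Σ λ:
  PC1: 38/71 = 0.5352
  PC2: 33/71 = 0.4648

Step 3 — cumulative fraction after k components = (λ_1 + ... + λ_k) / Σ λ:
  k = 1: 38/71 = 0.5352
  k = 2: (38 + 33)/71 = 71/71 = 1

Summary (fraction, with percent):

explained: PC1 0.5352 (53.52%), PC2 0.4648 (46.48%);  cumulative: 0.5352, 1


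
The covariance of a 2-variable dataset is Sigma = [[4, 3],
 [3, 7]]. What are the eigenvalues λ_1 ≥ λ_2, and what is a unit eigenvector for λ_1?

Step 1 — characteristic polynomial of 2×2 Sigma:
  det(Sigma - λI) = λ² - trace · λ + det = 0.
  trace = 4 + 7 = 11, det = 4·7 - (3)² = 19.
Step 2 — discriminant:
  Δ = trace² - 4·det = 121 - 76 = 45.
Step 3 — eigenvalues:
  λ = (trace ± √Δ)/2 = (11 ± 6.7082)/2,
  λ_1 = 8.8541,  λ_2 = 2.1459.

Step 4 — unit eigenvector for λ_1: solve (Sigma - λ_1 I)v = 0. First row:
  (4 - 8.8541)·v_x + (3)·v_y = 0, i.e. (-4.8541)·v_x + (3)·v_y = 0,
  so v ∝ (b, λ_1 - a) = (3, 4.8541) = u.
  ||u|| = √((3)² + (4.8541)²) = √(32.5623) ≈ 5.7063,
  v_1 = u/||u|| ≈ (0.5257, 0.8507) (||v_1|| = 1).

λ_1 = 8.8541,  λ_2 = 2.1459;  v_1 ≈ (0.5257, 0.8507)


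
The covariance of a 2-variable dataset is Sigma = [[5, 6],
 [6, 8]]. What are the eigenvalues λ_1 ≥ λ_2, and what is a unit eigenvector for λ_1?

Step 1 — characteristic polynomial of 2×2 Sigma:
  det(Sigma - λI) = λ² - trace · λ + det = 0.
  trace = 5 + 8 = 13, det = 5·8 - (6)² = 4.
Step 2 — discriminant:
  Δ = trace² - 4·det = 169 - 16 = 153.
Step 3 — eigenvalues:
  λ = (trace ± √Δ)/2 = (13 ± 12.3693)/2,
  λ_1 = 12.6847,  λ_2 = 0.3153.

Step 4 — unit eigenvector for λ_1: solve (Sigma - λ_1 I)v = 0. First row:
  (5 - 12.6847)·v_x + (6)·v_y = 0, i.e. (-7.6847)·v_x + (6)·v_y = 0,
  so v ∝ (b, λ_1 - a) = (6, 7.6847) = u.
  ||u|| = √((6)² + (7.6847)²) = √(95.054) ≈ 9.7496,
  v_1 = u/||u|| ≈ (0.6154, 0.7882) (||v_1|| = 1).

λ_1 = 12.6847,  λ_2 = 0.3153;  v_1 ≈ (0.6154, 0.7882)


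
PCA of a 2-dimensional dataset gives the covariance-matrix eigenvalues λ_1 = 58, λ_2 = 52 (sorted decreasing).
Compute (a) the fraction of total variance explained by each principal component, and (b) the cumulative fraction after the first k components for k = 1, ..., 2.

Step 1 — total variance = trace(Sigma) = Σ λ_i = 58 + 52 = 110.

Step 2 — fraction explained by component i = λ_i / Σ λ:
  PC1: 58/110 = 0.5273
  PC2: 52/110 = 0.4727

Step 3 — cumulative fraction after k components = (λ_1 + ... + λ_k) / Σ λ:
  k = 1: 58/110 = 0.5273
  k = 2: (58 + 52)/110 = 110/110 = 1

Summary (fraction, with percent):

explained: PC1 0.5273 (52.73%), PC2 0.4727 (47.27%);  cumulative: 0.5273, 1


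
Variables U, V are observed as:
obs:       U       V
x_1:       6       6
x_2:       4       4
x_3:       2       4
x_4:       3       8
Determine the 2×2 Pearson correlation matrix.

Step 1 — column means:
  mean(U) = (6 + 4 + 2 + 3) / 4 = 15/4 = 3.75
  mean(V) = (6 + 4 + 4 + 8) / 4 = 22/4 = 5.5

Step 2 — sample variances and covariances s[i,j] = (1/(n-1)) · Σ_k (x_{k,i} - mean_i) · (x_{k,j} - mean_j), with n-1 = 3:
  s[U,U] = ((2.25)·(2.25) + (0.25)·(0.25) + (-1.75)·(-1.75) + (-0.75)·(-0.75)) / 3 = 8.75/3 = 2.9167
  s[U,V] = ((2.25)·(0.5) + (0.25)·(-1.5) + (-1.75)·(-1.5) + (-0.75)·(2.5)) / 3 = 1.5/3 = 0.5
  s[V,V] = ((0.5)·(0.5) + (-1.5)·(-1.5) + (-1.5)·(-1.5) + (2.5)·(2.5)) / 3 = 11/3 = 3.6667
  Sample standard deviations s_i = √(s[i,i]):
  s(U) = √(2.9167) = 1.7078
  s(V) = √(3.6667) = 1.9149

Step 3 — r_{ij} = s_{ij} / (s_i · s_j):
  r[U,U] = 1 (diagonal).
  r[U,V] = 0.5 / (1.7078 · 1.9149) = 0.5 / 3.2702 = 0.1529
  r[V,V] = 1 (diagonal).

R is symmetric with unit diagonal. Assembling:

R = [[1, 0.1529],
 [0.1529, 1]]
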